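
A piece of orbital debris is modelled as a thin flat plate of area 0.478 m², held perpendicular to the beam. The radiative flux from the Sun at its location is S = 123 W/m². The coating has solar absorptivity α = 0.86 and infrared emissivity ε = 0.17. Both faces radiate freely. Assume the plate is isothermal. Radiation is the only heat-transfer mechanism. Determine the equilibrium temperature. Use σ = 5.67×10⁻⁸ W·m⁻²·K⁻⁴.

T ≈ 272 K

At equilibrium, absorbed power = emitted power.
Absorbing cross-section = A = 0.4780 m²; emitting surface = 2A = 0.9560 m² (ratio 2).
αS·A_cross = εσ·A_surf·T⁴  ⇒  T⁴ = αS/(ε·2σ).
T⁴ = 0.860·123/(0.17·2·5.67×10⁻⁸) = 5.487×10⁹ K⁴.
T = (5.487×10⁹)^(1/4).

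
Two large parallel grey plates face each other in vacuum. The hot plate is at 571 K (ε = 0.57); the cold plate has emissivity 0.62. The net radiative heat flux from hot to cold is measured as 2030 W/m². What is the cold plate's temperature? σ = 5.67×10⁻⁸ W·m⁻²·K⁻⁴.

q = σ(T₁⁴ − T₂⁴)/(1/ε₁ + 1/ε₂ − 1); denominator = 2.367.
T₂⁴ = T₁⁴ − q·(1/ε₁+1/ε₂−1)/σ = 1.063×10¹¹ − 2030·2.367/5.67×10⁻⁸
    = 2.155×10¹⁰ K⁴.

T₂ ≈ 383 K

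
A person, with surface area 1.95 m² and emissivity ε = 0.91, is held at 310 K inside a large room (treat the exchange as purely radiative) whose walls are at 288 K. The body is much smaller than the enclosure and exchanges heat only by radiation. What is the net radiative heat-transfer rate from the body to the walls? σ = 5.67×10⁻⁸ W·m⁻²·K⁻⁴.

P_net ≈ 237 W

For a small grey body in a large enclosure: P_net = εσA(T_body⁴ − T_wall⁴).
A = 1.95 m²; T_body⁴ − T_wall⁴ = 9.235×10⁹ − 6.880×10⁹ = 2.356×10⁹ K⁴.
|P_net| = 0.91·5.67×10⁻⁸·1.950·2.356×10⁹.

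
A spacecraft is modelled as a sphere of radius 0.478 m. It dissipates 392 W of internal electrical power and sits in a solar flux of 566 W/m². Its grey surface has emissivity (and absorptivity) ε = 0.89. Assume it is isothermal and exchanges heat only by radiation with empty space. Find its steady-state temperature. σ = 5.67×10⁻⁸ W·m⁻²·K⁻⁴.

At steady state, absorbed solar power + internal power = radiated power.
Absorbed: α·S·A_cross = 0.89·566·0.7178 = 361.6 W (cross-section πr²).
Total input = 361.6 + 392 = 753.6 W.
Radiated: εσ·A_surf·T⁴ with A_surf = 4πr² = 2.871 m².
T⁴ = 753.6/(0.89·5.67×10⁻⁸·2.871) = 5.201×10⁹ K⁴.

T ≈ 269 K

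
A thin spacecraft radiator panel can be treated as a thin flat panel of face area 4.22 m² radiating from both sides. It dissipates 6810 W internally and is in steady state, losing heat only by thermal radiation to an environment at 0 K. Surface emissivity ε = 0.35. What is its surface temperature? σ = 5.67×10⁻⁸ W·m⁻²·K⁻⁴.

Steady state: internal power = radiated power, P = εσA T⁴.
Radiating area A = 2·4.22 = 8.440 m².
T⁴ = P/(εσA) = 6810/(0.35·5.67×10⁻⁸·8.440) = 4.066×10¹⁰ K⁴.
T = (4.066×10¹⁰)^(1/4).

T ≈ 449 K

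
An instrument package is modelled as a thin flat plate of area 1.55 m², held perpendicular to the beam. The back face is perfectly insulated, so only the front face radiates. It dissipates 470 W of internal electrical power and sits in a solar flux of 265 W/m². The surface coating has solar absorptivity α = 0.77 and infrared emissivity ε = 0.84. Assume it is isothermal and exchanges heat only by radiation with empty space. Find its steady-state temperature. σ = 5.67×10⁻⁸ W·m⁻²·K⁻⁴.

At steady state, absorbed solar power + internal power = radiated power.
Absorbed: α·S·A_cross = 0.77·265·1.550 = 316.3 W (cross-section A).
Total input = 316.3 + 470 = 786.3 W.
Radiated: εσ·A_surf·T⁴ with A_surf = A = 1.550 m².
T⁴ = 786.3/(0.84·5.67×10⁻⁸·1.550) = 1.065×10¹⁰ K⁴.

T ≈ 321 K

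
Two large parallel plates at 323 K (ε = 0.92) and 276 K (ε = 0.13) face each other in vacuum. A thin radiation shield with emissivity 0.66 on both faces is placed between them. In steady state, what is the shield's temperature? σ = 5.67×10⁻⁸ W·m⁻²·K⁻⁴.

In steady state the net flux on the hot side equals that on the cold side.
σ(T₁⁴−T_s⁴)/D₁ = σ(T_s⁴−T₂⁴)/D₂, with D₁ = 1/ε₁+1/ε_s−1 = 1.602, D₂ = 1/ε_s+1/ε₂−1 = 8.207.
Solve for T_s⁴: T_s⁴ = (D₂·T₁⁴ + D₁·T₂⁴)/(D₁+D₂) = 1.005×10¹⁰ K⁴.

T_s ≈ 317 K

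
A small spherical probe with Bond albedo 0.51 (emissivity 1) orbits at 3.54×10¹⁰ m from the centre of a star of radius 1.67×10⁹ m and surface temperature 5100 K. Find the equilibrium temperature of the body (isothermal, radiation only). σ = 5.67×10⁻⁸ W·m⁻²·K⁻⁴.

T ≈ 655 K

The star's surface emits σT_*⁴; at distance d the flux is S = σT_*⁴(R_*/d)².
S = 5.67×10⁻⁸·(5100)⁴·(1.67×10⁹/3.54×10¹⁰)² = 85370 W/m².
For an isothermal sphere T⁴ = (1−a)S/(4σ) = 1.844×10¹¹ K⁴.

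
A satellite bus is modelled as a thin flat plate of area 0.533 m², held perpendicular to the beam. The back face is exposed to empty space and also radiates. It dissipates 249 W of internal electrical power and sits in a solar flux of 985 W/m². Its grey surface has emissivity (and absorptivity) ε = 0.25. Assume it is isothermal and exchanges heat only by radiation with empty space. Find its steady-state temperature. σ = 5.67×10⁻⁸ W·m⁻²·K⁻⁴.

T ≈ 398 K

At steady state, absorbed solar power + internal power = radiated power.
Absorbed: α·S·A_cross = 0.25·985·0.5330 = 131.3 W (cross-section A).
Total input = 131.3 + 249 = 380.3 W.
Radiated: εσ·A_surf·T⁴ with A_surf = 2A = 1.066 m².
T⁴ = 380.3/(0.25·5.67×10⁻⁸·1.066) = 2.516×10¹⁰ K⁴.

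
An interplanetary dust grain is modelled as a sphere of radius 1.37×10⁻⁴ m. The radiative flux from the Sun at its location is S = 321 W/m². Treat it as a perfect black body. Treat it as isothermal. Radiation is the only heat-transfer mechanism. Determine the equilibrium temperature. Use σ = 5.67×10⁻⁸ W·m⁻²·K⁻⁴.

T ≈ 194 K

At equilibrium, absorbed power = emitted power.
Absorbing cross-section = πr² = 5.896×10⁻⁸ m²; emitting surface = 4πr² = 2.359×10⁻⁷ m² (ratio 4).
S·A_cross = εσ·A_surf·T⁴  ⇒  T⁴ = S/(4σ).
T⁴ = 1.00·321/(4·5.67×10⁻⁸) = 1.415×10⁹ K⁴.
T = (1.415×10⁹)^(1/4).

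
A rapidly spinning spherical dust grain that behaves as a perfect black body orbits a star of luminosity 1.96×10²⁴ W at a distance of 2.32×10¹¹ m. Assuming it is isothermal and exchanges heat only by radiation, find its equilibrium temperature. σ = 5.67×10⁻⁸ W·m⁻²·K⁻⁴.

T ≈ 59.8 K

First find the stellar flux at distance d: S = L/(4πd²) = 1.96×10²⁴/(4π·(2.32×10¹¹)²) = 2.898 W/m².
For an isothermal sphere, absorbed (1−a)S·πr² = emitted σ·4πr²·T⁴, so T⁴ = (1−a)S/(4σ).
T⁴ = 1.00·2.898/(4·5.67×10⁻⁸) = 1.278×10⁷ K⁴.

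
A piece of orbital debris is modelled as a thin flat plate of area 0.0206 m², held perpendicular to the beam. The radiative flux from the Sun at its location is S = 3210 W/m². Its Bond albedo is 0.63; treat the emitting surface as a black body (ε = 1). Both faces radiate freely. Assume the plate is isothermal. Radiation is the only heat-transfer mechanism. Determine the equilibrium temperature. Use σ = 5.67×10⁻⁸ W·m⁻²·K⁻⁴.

At equilibrium, absorbed power = emitted power.
Absorbing cross-section = A = 0.02060 m²; emitting surface = 2A = 0.04120 m² (ratio 2).
(1−a)S·A_cross = εσ·A_surf·T⁴  ⇒  T⁴ = (1−a)S/(2σ).
T⁴ = 0.370·3210/(2·5.67×10⁻⁸) = 1.047×10¹⁰ K⁴.
T = (1.047×10¹⁰)^(1/4).

T ≈ 320 K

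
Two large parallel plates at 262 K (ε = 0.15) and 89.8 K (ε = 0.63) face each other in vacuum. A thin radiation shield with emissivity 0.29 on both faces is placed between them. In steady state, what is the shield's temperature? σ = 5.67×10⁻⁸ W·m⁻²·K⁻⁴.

In steady state the net flux on the hot side equals that on the cold side.
σ(T₁⁴−T_s⁴)/D₁ = σ(T_s⁴−T₂⁴)/D₂, with D₁ = 1/ε₁+1/ε_s−1 = 9.115, D₂ = 1/ε_s+1/ε₂−1 = 4.036.
Solve for T_s⁴: T_s⁴ = (D₂·T₁⁴ + D₁·T₂⁴)/(D₁+D₂) = 1.491×10⁹ K⁴.

T_s ≈ 197 K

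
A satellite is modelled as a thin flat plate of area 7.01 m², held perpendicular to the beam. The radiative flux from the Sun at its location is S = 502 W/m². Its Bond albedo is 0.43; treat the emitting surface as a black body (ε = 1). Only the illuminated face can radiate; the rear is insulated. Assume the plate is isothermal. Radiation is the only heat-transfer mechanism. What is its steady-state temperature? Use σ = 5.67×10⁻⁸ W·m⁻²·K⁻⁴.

T ≈ 267 K

At equilibrium, absorbed power = emitted power.
Absorbing cross-section = A = 7.010 m²; emitting surface = A = 7.010 m² (ratio 1).
(1−a)S·A_cross = εσ·A_surf·T⁴  ⇒  T⁴ = (1−a)S/(1σ).
T⁴ = 0.570·502/(1·5.67×10⁻⁸) = 5.047×10⁹ K⁴.
T = (5.047×10⁹)^(1/4).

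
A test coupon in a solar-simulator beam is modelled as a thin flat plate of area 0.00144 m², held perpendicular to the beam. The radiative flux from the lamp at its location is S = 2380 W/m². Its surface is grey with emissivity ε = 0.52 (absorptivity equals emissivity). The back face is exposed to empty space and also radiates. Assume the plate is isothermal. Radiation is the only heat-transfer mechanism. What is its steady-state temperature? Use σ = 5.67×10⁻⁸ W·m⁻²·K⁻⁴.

T ≈ 381 K

At equilibrium, absorbed power = emitted power.
Absorbing cross-section = A = 0.001440 m²; emitting surface = 2A = 0.002880 m² (ratio 2).
εS·A_cross = εσ·A_surf·T⁴  ⇒  T⁴ = S/(2σ)   (ε cancels).
T⁴ = 2380/(2·5.67×10⁻⁸) = 2.099×10¹⁰ K⁴.
T = (2.099×10¹⁰)^(1/4).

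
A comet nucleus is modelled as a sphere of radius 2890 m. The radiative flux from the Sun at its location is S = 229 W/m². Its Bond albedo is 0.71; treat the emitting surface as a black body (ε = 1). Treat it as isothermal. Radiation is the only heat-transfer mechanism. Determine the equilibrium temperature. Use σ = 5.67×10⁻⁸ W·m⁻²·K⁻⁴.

At equilibrium, absorbed power = emitted power.
Absorbing cross-section = πr² = 2.624×10⁷ m²; emitting surface = 4πr² = 1.050×10⁸ m² (ratio 4).
(1−a)S·A_cross = εσ·A_surf·T⁴  ⇒  T⁴ = (1−a)S/(4σ).
T⁴ = 0.290·229/(4·5.67×10⁻⁸) = 2.928×10⁸ K⁴.
T = (2.928×10⁸)^(1/4).

T ≈ 131 K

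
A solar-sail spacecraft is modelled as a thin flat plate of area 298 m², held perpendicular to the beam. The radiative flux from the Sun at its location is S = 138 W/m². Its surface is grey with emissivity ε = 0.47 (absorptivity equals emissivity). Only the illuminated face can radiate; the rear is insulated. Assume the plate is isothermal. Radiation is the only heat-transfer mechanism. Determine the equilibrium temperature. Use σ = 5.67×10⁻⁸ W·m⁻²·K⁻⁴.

At equilibrium, absorbed power = emitted power.
Absorbing cross-section = A = 298.0 m²; emitting surface = A = 298.0 m² (ratio 1).
εS·A_cross = εσ·A_surf·T⁴  ⇒  T⁴ = S/(1σ)   (ε cancels).
T⁴ = 138/(1·5.67×10⁻⁸) = 2.434×10⁹ K⁴.
T = (2.434×10⁹)^(1/4).

T ≈ 222 K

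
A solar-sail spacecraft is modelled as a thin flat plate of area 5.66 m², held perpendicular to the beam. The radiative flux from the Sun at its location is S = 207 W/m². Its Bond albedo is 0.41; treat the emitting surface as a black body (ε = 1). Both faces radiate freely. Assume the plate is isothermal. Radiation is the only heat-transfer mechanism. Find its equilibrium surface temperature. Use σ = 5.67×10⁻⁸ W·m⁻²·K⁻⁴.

T ≈ 181 K

At equilibrium, absorbed power = emitted power.
Absorbing cross-section = A = 5.660 m²; emitting surface = 2A = 11.32 m² (ratio 2).
(1−a)S·A_cross = εσ·A_surf·T⁴  ⇒  T⁴ = (1−a)S/(2σ).
T⁴ = 0.590·207/(2·5.67×10⁻⁸) = 1.077×10⁹ K⁴.
T = (1.077×10⁹)^(1/4).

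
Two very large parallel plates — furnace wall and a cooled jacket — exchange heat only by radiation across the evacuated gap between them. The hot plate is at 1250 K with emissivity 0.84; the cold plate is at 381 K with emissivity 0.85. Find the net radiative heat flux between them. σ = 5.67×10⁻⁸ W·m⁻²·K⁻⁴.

For two infinite grey parallel plates, q = σ(T₁⁴ − T₂⁴)/(1/ε₁ + 1/ε₂ − 1).
T₁⁴ − T₂⁴ = 2.441×10¹² − 2.107×10¹⁰ = 2.420×10¹² K⁴.
1/ε₁ + 1/ε₂ − 1 = 1.190 + 1.176 − 1 = 1.367.
q = 5.67×10⁻⁸ × 2.420×10¹² / 1.367.

q ≈ 1.00×10⁵ W/m²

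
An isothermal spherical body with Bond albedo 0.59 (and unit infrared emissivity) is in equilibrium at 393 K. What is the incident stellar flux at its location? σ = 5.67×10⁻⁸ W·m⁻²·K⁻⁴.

(1−a)S·πr² = σ·4πr²·T⁴ ⇒ S = 4σT⁴/(1−a).
S = 4·5.67×10⁻⁸·2.385×10¹⁰/0.410.

S ≈ 13200 W/m²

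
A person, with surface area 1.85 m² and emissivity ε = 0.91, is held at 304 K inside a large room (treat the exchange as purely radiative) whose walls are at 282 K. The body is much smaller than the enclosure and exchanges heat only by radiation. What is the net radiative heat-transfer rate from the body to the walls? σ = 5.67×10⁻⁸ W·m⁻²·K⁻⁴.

P_net ≈ 212 W

For a small grey body in a large enclosure: P_net = εσA(T_body⁴ − T_wall⁴).
A = 1.85 m²; T_body⁴ − T_wall⁴ = 8.541×10⁹ − 6.324×10⁹ = 2.217×10⁹ K⁴.
|P_net| = 0.91·5.67×10⁻⁸·1.850·2.217×10⁹.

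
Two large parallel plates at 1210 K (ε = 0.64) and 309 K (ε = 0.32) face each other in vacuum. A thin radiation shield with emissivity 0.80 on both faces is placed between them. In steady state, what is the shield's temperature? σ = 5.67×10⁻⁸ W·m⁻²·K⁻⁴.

T_s ≈ 1090 K

In steady state the net flux on the hot side equals that on the cold side.
σ(T₁⁴−T_s⁴)/D₁ = σ(T_s⁴−T₂⁴)/D₂, with D₁ = 1/ε₁+1/ε_s−1 = 1.812, D₂ = 1/ε_s+1/ε₂−1 = 3.375.
Solve for T_s⁴: T_s⁴ = (D₂·T₁⁴ + D₁·T₂⁴)/(D₁+D₂) = 1.398×10¹² K⁴.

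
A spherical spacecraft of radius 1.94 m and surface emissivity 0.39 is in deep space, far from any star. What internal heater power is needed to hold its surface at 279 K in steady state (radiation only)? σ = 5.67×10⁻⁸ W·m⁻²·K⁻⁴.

P ≈ 6340 W

P = εσ·4πr²·T⁴.
4πr² = 47.29 m²; T⁴ = 6.059×10⁹ K⁴.
P = 0.39·5.67×10⁻⁸·47.29·6.059×10⁹.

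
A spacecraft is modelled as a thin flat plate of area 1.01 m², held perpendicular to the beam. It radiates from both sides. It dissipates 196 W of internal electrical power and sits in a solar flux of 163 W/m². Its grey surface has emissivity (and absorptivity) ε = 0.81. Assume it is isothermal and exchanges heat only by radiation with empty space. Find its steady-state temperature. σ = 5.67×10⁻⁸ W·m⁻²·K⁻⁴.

At steady state, absorbed solar power + internal power = radiated power.
Absorbed: α·S·A_cross = 0.81·163·1.010 = 133.4 W (cross-section A).
Total input = 133.4 + 196 = 329.4 W.
Radiated: εσ·A_surf·T⁴ with A_surf = 2A = 2.020 m².
T⁴ = 329.4/(0.81·5.67×10⁻⁸·2.020) = 3.550×10⁹ K⁴.

T ≈ 244 K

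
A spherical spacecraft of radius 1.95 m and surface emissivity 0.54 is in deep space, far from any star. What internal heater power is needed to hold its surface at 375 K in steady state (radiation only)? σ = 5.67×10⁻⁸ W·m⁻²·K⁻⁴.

P = εσ·4πr²·T⁴.
4πr² = 47.78 m²; T⁴ = 1.978×10¹⁰ K⁴.
P = 0.54·5.67×10⁻⁸·47.78·1.978×10¹⁰.

P ≈ 28900 W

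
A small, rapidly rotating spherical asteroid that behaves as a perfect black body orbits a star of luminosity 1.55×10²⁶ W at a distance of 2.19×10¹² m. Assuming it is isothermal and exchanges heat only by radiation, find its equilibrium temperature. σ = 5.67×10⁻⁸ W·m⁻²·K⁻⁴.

T ≈ 58.0 K

First find the stellar flux at distance d: S = L/(4πd²) = 1.55×10²⁶/(4π·(2.19×10¹²)²) = 2.572 W/m².
For an isothermal sphere, absorbed (1−a)S·πr² = emitted σ·4πr²·T⁴, so T⁴ = (1−a)S/(4σ).
T⁴ = 1.00·2.572/(4·5.67×10⁻⁸) = 1.134×10⁷ K⁴.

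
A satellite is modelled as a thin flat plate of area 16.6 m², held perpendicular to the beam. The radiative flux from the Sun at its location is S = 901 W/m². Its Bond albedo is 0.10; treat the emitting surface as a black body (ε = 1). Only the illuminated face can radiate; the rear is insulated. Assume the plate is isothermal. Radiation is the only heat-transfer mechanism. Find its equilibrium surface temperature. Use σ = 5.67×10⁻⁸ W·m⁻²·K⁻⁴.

T ≈ 346 K

At equilibrium, absorbed power = emitted power.
Absorbing cross-section = A = 16.60 m²; emitting surface = A = 16.60 m² (ratio 1).
(1−a)S·A_cross = εσ·A_surf·T⁴  ⇒  T⁴ = (1−a)S/(1σ).
T⁴ = 0.900·901/(1·5.67×10⁻⁸) = 1.430×10¹⁰ K⁴.
T = (1.430×10¹⁰)^(1/4).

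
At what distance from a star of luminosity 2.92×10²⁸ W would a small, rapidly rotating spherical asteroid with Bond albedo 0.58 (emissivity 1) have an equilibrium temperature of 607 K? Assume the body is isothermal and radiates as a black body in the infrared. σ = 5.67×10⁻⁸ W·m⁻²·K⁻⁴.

d ≈ 1.78×10¹¹ m

For an isothermal black-emitting sphere, (1−a)S·πr² = σ·4πr²·T⁴ ⇒ S = 4σT⁴/(1−a).
S = 4·5.67×10⁻⁸·(607)⁴/0.420 = 73310 W/m².
Flux falls as S = L/(4πd²), so d = √(L/(4πS)) = √(2.92×10²⁸/(4π·73310)).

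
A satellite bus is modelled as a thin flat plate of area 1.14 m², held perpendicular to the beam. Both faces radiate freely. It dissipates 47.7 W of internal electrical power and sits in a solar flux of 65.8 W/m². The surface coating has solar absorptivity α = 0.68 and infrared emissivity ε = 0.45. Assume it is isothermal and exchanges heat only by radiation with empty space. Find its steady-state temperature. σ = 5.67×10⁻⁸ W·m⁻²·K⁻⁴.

At steady state, absorbed solar power + internal power = radiated power.
Absorbed: α·S·A_cross = 0.68·65.8·1.140 = 51.01 W (cross-section A).
Total input = 51.01 + 47.7 = 98.71 W.
Radiated: εσ·A_surf·T⁴ with A_surf = 2A = 2.280 m².
T⁴ = 98.71/(0.45·5.67×10⁻⁸·2.280) = 1.697×10⁹ K⁴.

T ≈ 203 K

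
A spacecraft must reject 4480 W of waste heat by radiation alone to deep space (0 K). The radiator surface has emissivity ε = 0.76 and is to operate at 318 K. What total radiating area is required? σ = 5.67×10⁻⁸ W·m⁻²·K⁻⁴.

P = εσA T⁴ ⇒ A = P/(εσT⁴).
T⁴ = 1.023×10¹⁰ K⁴.
A = 4480/(0.76 × 5.67×10⁻⁸ × 1.023×10¹⁰).

A ≈ 10.2 m²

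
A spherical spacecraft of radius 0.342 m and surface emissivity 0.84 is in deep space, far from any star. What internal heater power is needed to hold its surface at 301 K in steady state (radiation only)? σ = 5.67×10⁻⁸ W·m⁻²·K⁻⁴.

P = εσ·4πr²·T⁴.
4πr² = 1.470 m²; T⁴ = 8.209×10⁹ K⁴.
P = 0.84·5.67×10⁻⁸·1.470·8.209×10⁹.

P ≈ 575 W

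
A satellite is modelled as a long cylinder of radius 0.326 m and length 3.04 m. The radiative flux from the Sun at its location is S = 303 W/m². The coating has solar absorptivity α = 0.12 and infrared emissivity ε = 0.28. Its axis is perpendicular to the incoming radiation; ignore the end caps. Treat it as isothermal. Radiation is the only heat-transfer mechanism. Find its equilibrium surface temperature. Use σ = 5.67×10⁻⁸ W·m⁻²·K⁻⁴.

T ≈ 164 K

At equilibrium, absorbed power = emitted power.
Absorbing cross-section = 2rL = 1.982 m²; emitting surface = 2πrL = 6.227 m² (ratio π).
αS·A_cross = εσ·A_surf·T⁴  ⇒  T⁴ = αS/(ε·πσ).
T⁴ = 0.120·303/(0.28·π·5.67×10⁻⁸) = 7.290×10⁸ K⁴.
T = (7.290×10⁸)^(1/4).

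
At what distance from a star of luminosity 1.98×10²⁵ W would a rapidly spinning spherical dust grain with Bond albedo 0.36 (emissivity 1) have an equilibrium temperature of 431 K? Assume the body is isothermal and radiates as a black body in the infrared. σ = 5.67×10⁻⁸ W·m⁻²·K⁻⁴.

d ≈ 1.14×10¹⁰ m

For an isothermal black-emitting sphere, (1−a)S·πr² = σ·4πr²·T⁴ ⇒ S = 4σT⁴/(1−a).
S = 4·5.67×10⁻⁸·(431)⁴/0.640 = 12230 W/m².
Flux falls as S = L/(4πd²), so d = √(L/(4πS)) = √(1.98×10²⁵/(4π·12230)).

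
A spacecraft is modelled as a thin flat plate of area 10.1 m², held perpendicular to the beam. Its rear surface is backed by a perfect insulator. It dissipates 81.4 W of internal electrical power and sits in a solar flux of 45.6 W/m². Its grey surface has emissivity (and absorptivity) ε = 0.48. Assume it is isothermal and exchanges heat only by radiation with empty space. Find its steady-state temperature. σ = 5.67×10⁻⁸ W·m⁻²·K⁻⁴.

At steady state, absorbed solar power + internal power = radiated power.
Absorbed: α·S·A_cross = 0.48·45.6·10.10 = 221.1 W (cross-section A).
Total input = 221.1 + 81.4 = 302.5 W.
Radiated: εσ·A_surf·T⁴ with A_surf = A = 10.10 m².
T⁴ = 302.5/(0.48·5.67×10⁻⁸·10.10) = 1.100×10⁹ K⁴.

T ≈ 182 K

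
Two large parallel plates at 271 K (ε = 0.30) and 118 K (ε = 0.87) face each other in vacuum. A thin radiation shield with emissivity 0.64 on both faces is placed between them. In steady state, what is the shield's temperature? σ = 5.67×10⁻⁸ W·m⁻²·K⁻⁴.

In steady state the net flux on the hot side equals that on the cold side.
σ(T₁⁴−T_s⁴)/D₁ = σ(T_s⁴−T₂⁴)/D₂, with D₁ = 1/ε₁+1/ε_s−1 = 3.896, D₂ = 1/ε_s+1/ε₂−1 = 1.712.
Solve for T_s⁴: T_s⁴ = (D₂·T₁⁴ + D₁·T₂⁴)/(D₁+D₂) = 1.781×10⁹ K⁴.

T_s ≈ 205 K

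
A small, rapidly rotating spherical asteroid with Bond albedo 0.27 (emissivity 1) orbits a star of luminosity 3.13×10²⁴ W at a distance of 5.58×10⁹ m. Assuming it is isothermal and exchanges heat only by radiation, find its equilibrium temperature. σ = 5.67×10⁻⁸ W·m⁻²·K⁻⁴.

T ≈ 401 K

First find the stellar flux at distance d: S = L/(4πd²) = 3.13×10²⁴/(4π·(5.58×10⁹)²) = 8000 W/m².
For an isothermal sphere, absorbed (1−a)S·πr² = emitted σ·4πr²·T⁴, so T⁴ = (1−a)S/(4σ).
T⁴ = 0.730·8000/(4·5.67×10⁻⁸) = 2.575×10¹⁰ K⁴.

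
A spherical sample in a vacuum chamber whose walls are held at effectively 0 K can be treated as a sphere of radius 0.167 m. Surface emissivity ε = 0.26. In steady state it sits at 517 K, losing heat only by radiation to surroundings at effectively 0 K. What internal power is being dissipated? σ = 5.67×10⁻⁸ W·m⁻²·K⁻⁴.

P ≈ 369 W

Steady state: P = εσA T⁴.
A = 4πr² = 0.3505 m²; T⁴ = (517)⁴ = 7.144×10¹⁰ K⁴.
P = 0.26 × 5.67×10⁻⁸ × 0.3505 × 7.144×10¹⁰.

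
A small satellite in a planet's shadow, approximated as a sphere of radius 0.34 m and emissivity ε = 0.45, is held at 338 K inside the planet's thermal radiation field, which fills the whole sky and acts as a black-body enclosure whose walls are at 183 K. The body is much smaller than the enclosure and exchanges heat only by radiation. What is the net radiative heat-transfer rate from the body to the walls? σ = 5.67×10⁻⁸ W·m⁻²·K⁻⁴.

P_net ≈ 442 W

For a small grey body in a large enclosure: P_net = εσA(T_body⁴ − T_wall⁴).
A = 4πr² = 1.453 m²; T_body⁴ − T_wall⁴ = 1.305×10¹⁰ − 1.122×10⁹ = 1.193×10¹⁰ K⁴.
|P_net| = 0.45·5.67×10⁻⁸·1.453·1.193×10¹⁰.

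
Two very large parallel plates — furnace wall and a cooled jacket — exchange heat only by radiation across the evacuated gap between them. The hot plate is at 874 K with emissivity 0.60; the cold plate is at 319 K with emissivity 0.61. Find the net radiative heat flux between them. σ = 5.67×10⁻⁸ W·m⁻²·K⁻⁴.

q ≈ 14100 W/m²

For two infinite grey parallel plates, q = σ(T₁⁴ − T₂⁴)/(1/ε₁ + 1/ε₂ − 1).
T₁⁴ − T₂⁴ = 5.835×10¹¹ − 1.036×10¹⁰ = 5.732×10¹¹ K⁴.
1/ε₁ + 1/ε₂ − 1 = 1.667 + 1.639 − 1 = 2.306.
q = 5.67×10⁻⁸ × 5.732×10¹¹ / 2.306.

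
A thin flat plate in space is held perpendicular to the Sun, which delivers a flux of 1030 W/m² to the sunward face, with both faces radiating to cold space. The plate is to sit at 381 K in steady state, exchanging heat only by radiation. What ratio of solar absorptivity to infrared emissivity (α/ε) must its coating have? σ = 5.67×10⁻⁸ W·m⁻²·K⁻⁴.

Balance: αS·A = εσ·2A·T⁴ ⇒ α/ε = 2σT⁴/S.
α/ε = 2·5.67×10⁻⁸·(381)⁴/1030 = 2·5.67×10⁻⁸·2.107×10¹⁰/1030.

α/ε ≈ 2.32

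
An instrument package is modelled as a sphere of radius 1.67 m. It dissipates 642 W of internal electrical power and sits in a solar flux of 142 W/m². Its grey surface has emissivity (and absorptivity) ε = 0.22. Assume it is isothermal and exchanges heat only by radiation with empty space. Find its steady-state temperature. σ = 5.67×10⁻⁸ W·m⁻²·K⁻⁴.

At steady state, absorbed solar power + internal power = radiated power.
Absorbed: α·S·A_cross = 0.22·142·8.762 = 273.7 W (cross-section πr²).
Total input = 273.7 + 642 = 915.7 W.
Radiated: εσ·A_surf·T⁴ with A_surf = 4πr² = 35.05 m².
T⁴ = 915.7/(0.22·5.67×10⁻⁸·35.05) = 2.095×10⁹ K⁴.

T ≈ 214 K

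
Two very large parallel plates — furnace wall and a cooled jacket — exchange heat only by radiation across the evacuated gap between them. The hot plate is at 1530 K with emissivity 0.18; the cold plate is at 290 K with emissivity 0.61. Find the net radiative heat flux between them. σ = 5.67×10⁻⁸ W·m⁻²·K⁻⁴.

q ≈ 50100 W/m²

For two infinite grey parallel plates, q = σ(T₁⁴ − T₂⁴)/(1/ε₁ + 1/ε₂ − 1).
T₁⁴ − T₂⁴ = 5.480×10¹² − 7.073×10⁹ = 5.473×10¹² K⁴.
1/ε₁ + 1/ε₂ − 1 = 5.556 + 1.639 − 1 = 6.195.
q = 5.67×10⁻⁸ × 5.473×10¹² / 6.195.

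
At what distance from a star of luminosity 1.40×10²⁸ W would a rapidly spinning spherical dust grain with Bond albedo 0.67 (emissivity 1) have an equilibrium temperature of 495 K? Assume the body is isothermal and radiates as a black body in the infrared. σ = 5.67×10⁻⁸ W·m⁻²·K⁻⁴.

For an isothermal black-emitting sphere, (1−a)S·πr² = σ·4πr²·T⁴ ⇒ S = 4σT⁴/(1−a).
S = 4·5.67×10⁻⁸·(495)⁴/0.330 = 41260 W/m².
Flux falls as S = L/(4πd²), so d = √(L/(4πS)) = √(1.40×10²⁸/(4π·41260)).

d ≈ 1.64×10¹¹ m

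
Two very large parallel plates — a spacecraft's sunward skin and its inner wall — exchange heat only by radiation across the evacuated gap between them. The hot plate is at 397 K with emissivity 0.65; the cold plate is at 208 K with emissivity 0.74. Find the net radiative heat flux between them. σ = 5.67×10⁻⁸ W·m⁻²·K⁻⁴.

q ≈ 689 W/m²

For two infinite grey parallel plates, q = σ(T₁⁴ − T₂⁴)/(1/ε₁ + 1/ε₂ − 1).
T₁⁴ − T₂⁴ = 2.484×10¹⁰ − 1.872×10⁹ = 2.297×10¹⁰ K⁴.
1/ε₁ + 1/ε₂ − 1 = 1.538 + 1.351 − 1 = 1.890.
q = 5.67×10⁻⁸ × 2.297×10¹⁰ / 1.890.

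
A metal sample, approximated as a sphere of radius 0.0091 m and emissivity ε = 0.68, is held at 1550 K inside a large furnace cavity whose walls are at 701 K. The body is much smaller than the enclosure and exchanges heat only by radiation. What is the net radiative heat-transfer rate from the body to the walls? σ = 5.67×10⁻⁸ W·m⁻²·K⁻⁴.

For a small grey body in a large enclosure: P_net = εσA(T_body⁴ − T_wall⁴).
A = 4πr² = 0.001041 m²; T_body⁴ − T_wall⁴ = 5.772×10¹² − 2.415×10¹¹ = 5.531×10¹² K⁴.
|P_net| = 0.68·5.67×10⁻⁸·0.001041·5.531×10¹².

P_net ≈ 222 W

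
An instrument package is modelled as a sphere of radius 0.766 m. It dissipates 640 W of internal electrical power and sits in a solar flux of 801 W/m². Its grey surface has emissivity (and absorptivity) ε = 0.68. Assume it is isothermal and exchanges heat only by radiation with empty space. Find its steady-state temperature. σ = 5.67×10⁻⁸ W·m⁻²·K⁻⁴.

T ≈ 276 K

At steady state, absorbed solar power + internal power = radiated power.
Absorbed: α·S·A_cross = 0.68·801·1.843 = 1004 W (cross-section πr²).
Total input = 1004 + 640 = 1644 W.
Radiated: εσ·A_surf·T⁴ with A_surf = 4πr² = 7.373 m².
T⁴ = 1644/(0.68·5.67×10⁻⁸·7.373) = 5.783×10⁹ K⁴.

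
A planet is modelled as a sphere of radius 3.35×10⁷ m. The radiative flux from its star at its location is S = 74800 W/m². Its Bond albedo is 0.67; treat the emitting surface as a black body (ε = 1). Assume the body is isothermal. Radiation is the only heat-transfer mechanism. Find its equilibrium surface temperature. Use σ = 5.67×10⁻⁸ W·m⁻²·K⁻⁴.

At equilibrium, absorbed power = emitted power.
Absorbing cross-section = πr² = 3.526×10¹⁵ m²; emitting surface = 4πr² = 1.410×10¹⁶ m² (ratio 4).
(1−a)S·A_cross = εσ·A_surf·T⁴  ⇒  T⁴ = (1−a)S/(4σ).
T⁴ = 0.330·74800/(4·5.67×10⁻⁸) = 1.088×10¹¹ K⁴.
T = (1.088×10¹¹)^(1/4).

T ≈ 574 K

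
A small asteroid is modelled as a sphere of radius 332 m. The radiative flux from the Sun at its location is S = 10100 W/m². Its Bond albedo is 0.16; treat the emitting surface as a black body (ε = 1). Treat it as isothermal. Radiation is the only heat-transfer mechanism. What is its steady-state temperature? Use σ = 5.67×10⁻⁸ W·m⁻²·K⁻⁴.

At equilibrium, absorbed power = emitted power.
Absorbing cross-section = πr² = 3.463×10⁵ m²; emitting surface = 4πr² = 1.385×10⁶ m² (ratio 4).
(1−a)S·A_cross = εσ·A_surf·T⁴  ⇒  T⁴ = (1−a)S/(4σ).
T⁴ = 0.840·10100/(4·5.67×10⁻⁸) = 3.741×10¹⁰ K⁴.
T = (3.741×10¹⁰)^(1/4).

T ≈ 440 K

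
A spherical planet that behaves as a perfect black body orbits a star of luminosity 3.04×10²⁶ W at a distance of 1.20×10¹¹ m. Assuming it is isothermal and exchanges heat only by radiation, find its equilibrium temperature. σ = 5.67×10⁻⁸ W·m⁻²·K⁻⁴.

T ≈ 293 K

First find the stellar flux at distance d: S = L/(4πd²) = 3.04×10²⁶/(4π·(1.20×10¹¹)²) = 1680 W/m².
For an isothermal sphere, absorbed (1−a)S·πr² = emitted σ·4πr²·T⁴, so T⁴ = (1−a)S/(4σ).
T⁴ = 1.00·1680/(4·5.67×10⁻⁸) = 7.407×10⁹ K⁴.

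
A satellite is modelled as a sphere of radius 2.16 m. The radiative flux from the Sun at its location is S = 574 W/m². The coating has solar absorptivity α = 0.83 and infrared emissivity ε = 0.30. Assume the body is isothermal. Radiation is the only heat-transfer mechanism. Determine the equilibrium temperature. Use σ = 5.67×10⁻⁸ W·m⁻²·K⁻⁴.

At equilibrium, absorbed power = emitted power.
Absorbing cross-section = πr² = 14.66 m²; emitting surface = 4πr² = 58.63 m² (ratio 4).
αS·A_cross = εσ·A_surf·T⁴  ⇒  T⁴ = αS/(ε·4σ).
T⁴ = 0.830·574/(0.30·4·5.67×10⁻⁸) = 7.002×10⁹ K⁴.
T = (7.002×10⁹)^(1/4).

T ≈ 289 K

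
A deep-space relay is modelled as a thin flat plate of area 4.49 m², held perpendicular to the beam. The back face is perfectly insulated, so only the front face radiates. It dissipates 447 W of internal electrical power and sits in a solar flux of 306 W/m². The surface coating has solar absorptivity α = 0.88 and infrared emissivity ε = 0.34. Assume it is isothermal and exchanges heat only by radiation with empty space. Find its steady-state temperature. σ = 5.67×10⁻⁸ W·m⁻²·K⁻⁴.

At steady state, absorbed solar power + internal power = radiated power.
Absorbed: α·S·A_cross = 0.88·306·4.490 = 1209 W (cross-section A).
Total input = 1209 + 447 = 1656 W.
Radiated: εσ·A_surf·T⁴ with A_surf = A = 4.490 m².
T⁴ = 1656/(0.34·5.67×10⁻⁸·4.490) = 1.913×10¹⁰ K⁴.

T ≈ 372 K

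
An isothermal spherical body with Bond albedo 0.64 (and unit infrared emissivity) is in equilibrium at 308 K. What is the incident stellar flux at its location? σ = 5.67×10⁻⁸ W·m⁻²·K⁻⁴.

(1−a)S·πr² = σ·4πr²·T⁴ ⇒ S = 4σT⁴/(1−a).
S = 4·5.67×10⁻⁸·8.999×10⁹/0.360.

S ≈ 5670 W/m²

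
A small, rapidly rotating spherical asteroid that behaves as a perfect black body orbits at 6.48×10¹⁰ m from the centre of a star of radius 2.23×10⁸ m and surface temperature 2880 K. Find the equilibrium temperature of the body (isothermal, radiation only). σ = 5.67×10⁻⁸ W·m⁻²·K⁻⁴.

The star's surface emits σT_*⁴; at distance d the flux is S = σT_*⁴(R_*/d)².
S = 5.67×10⁻⁸·(2880)⁴·(2.23×10⁸/6.48×10¹⁰)² = 46.20 W/m².
For an isothermal sphere T⁴ = (1−a)S/(4σ) = 2.037×10⁸ K⁴.

T ≈ 119 K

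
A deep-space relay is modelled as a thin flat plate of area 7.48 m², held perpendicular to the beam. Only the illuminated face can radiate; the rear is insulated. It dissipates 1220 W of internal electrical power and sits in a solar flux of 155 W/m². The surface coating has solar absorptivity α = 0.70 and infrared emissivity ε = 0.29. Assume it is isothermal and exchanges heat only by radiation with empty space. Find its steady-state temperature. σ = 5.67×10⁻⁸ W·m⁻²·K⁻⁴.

T ≈ 358 K

At steady state, absorbed solar power + internal power = radiated power.
Absorbed: α·S·A_cross = 0.70·155·7.480 = 811.6 W (cross-section A).
Total input = 811.6 + 1220 = 2032 W.
Radiated: εσ·A_surf·T⁴ with A_surf = A = 7.480 m².
T⁴ = 2032/(0.29·5.67×10⁻⁸·7.480) = 1.652×10¹⁰ K⁴.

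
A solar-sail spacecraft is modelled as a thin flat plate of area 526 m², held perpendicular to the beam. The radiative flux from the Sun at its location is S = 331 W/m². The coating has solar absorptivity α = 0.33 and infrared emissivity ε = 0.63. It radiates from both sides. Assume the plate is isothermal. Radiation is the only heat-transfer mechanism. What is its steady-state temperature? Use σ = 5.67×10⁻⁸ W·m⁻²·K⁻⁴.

T ≈ 198 K

At equilibrium, absorbed power = emitted power.
Absorbing cross-section = A = 526.0 m²; emitting surface = 2A = 1052 m² (ratio 2).
αS·A_cross = εσ·A_surf·T⁴  ⇒  T⁴ = αS/(ε·2σ).
T⁴ = 0.330·331/(0.63·2·5.67×10⁻⁸) = 1.529×10⁹ K⁴.
T = (1.529×10⁹)^(1/4).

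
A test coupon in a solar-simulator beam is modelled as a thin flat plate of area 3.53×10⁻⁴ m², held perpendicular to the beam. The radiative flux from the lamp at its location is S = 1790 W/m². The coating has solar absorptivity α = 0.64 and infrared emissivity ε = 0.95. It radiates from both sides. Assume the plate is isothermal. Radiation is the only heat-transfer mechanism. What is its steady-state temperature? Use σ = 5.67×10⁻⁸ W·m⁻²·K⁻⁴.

T ≈ 321 K

At equilibrium, absorbed power = emitted power.
Absorbing cross-section = A = 3.530×10⁻⁴ m²; emitting surface = 2A = 7.060×10⁻⁴ m² (ratio 2).
αS·A_cross = εσ·A_surf·T⁴  ⇒  T⁴ = αS/(ε·2σ).
T⁴ = 0.640·1790/(0.95·2·5.67×10⁻⁸) = 1.063×10¹⁰ K⁴.
T = (1.063×10¹⁰)^(1/4).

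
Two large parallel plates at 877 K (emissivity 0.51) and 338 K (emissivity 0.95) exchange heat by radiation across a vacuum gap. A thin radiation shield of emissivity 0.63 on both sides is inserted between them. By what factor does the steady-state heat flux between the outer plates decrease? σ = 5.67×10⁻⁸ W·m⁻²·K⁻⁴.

factor ≈ 2.08

Without shield: q₀ = σΔ(T⁴)/(1/ε₁+1/ε₂−1) with denominator 2.013.
With shield the two gaps are in series; the resistances add: (1/ε₁+1/ε_s−1)+(1/ε_s+1/ε₂−1) = 2.548+1.640 = 4.188.
Heat-flux ratio q₀/q = 4.188/2.013.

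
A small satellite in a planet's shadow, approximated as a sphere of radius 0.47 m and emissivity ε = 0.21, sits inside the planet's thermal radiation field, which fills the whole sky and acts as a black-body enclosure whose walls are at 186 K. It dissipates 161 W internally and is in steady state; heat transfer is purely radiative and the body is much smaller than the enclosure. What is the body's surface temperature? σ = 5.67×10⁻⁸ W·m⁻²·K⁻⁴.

T ≈ 279 K

For a small grey body in a large enclosure, net radiated power = εσA(T⁴ − T_w⁴).
Steady state: P = εσA(T⁴ − T_w⁴) with A = 4πr² = 2.776 m².
T⁴ = P/(εσA) + T_w⁴ = 161/(0.21·5.67×10⁻⁸·2.776) + (186)⁴
    = 4.871×10⁹ + 1.197×10⁹ = 6.068×10⁹ K⁴.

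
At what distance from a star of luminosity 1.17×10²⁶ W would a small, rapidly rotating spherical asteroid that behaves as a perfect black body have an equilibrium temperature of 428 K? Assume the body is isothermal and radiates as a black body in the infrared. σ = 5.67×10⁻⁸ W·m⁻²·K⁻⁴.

For an isothermal black-emitting sphere, (1−a)S·πr² = σ·4πr²·T⁴ ⇒ S = 4σT⁴/(1−a).
S = 4·5.67×10⁻⁸·(428)⁴/1.00 = 7611 W/m².
Flux falls as S = L/(4πd²), so d = √(L/(4πS)) = √(1.17×10²⁶/(4π·7611)).

d ≈ 3.50×10¹⁰ m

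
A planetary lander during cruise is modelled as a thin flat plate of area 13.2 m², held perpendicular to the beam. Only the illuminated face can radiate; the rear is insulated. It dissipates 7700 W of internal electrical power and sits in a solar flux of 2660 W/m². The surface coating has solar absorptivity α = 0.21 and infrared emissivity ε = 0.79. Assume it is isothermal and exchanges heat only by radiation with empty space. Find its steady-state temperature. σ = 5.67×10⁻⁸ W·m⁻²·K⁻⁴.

T ≈ 400 K

At steady state, absorbed solar power + internal power = radiated power.
Absorbed: α·S·A_cross = 0.21·2660·13.20 = 7374 W (cross-section A).
Total input = 7374 + 7700 = 15070 W.
Radiated: εσ·A_surf·T⁴ with A_surf = A = 13.20 m².
T⁴ = 15070/(0.79·5.67×10⁻⁸·13.20) = 2.549×10¹⁰ K⁴.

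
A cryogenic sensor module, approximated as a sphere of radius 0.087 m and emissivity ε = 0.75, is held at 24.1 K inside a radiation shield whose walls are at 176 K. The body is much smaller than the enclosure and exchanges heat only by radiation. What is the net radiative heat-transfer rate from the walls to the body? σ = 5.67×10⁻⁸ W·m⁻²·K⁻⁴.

P_net ≈ 3.88 W

For a small grey body in a large enclosure: P_net = εσA(T_body⁴ − T_wall⁴).
A = 4πr² = 0.09511 m²; T_body⁴ − T_wall⁴ = 3.373×10⁵ − 9.595×10⁸ = -9.592×10⁸ K⁴.
|P_net| = 0.75·5.67×10⁻⁸·0.09511·9.592×10⁸.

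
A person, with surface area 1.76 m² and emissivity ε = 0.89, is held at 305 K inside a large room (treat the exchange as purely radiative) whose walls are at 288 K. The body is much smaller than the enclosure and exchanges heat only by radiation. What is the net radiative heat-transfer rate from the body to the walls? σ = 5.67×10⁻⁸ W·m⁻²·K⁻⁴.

P_net ≈ 158 W

For a small grey body in a large enclosure: P_net = εσA(T_body⁴ − T_wall⁴).
A = 1.76 m²; T_body⁴ − T_wall⁴ = 8.654×10⁹ − 6.880×10⁹ = 1.774×10⁹ K⁴.
|P_net| = 0.89·5.67×10⁻⁸·1.760·1.774×10⁹.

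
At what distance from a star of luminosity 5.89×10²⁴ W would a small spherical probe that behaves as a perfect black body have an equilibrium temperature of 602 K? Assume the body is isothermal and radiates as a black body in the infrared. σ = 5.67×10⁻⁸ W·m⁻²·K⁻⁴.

For an isothermal black-emitting sphere, (1−a)S·πr² = σ·4πr²·T⁴ ⇒ S = 4σT⁴/(1−a).
S = 4·5.67×10⁻⁸·(602)⁴/1.00 = 29790 W/m².
Flux falls as S = L/(4πd²), so d = √(L/(4πS)) = √(5.89×10²⁴/(4π·29790)).

d ≈ 3.97×10⁹ m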